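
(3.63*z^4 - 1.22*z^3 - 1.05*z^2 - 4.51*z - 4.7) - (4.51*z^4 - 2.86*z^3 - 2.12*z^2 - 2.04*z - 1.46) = -0.88*z^4 + 1.64*z^3 + 1.07*z^2 - 2.47*z - 3.24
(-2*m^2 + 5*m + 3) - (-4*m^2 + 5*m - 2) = 2*m^2 + 5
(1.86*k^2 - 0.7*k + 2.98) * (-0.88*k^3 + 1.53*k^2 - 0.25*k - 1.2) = -1.6368*k^5 + 3.4618*k^4 - 4.1584*k^3 + 2.5024*k^2 + 0.095*k - 3.576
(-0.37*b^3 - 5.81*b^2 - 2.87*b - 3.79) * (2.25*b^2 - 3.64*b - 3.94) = -0.8325*b^5 - 11.7257*b^4 + 16.1487*b^3 + 24.8107*b^2 + 25.1034*b + 14.9326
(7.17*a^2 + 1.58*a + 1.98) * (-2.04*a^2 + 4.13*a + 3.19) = -14.6268*a^4 + 26.3889*a^3 + 25.3585*a^2 + 13.2176*a + 6.3162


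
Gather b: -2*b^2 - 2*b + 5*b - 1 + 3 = -2*b^2 + 3*b + 2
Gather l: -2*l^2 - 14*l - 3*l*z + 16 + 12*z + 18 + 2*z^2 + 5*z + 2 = -2*l^2 + l*(-3*z - 14) + 2*z^2 + 17*z + 36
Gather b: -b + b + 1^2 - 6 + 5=0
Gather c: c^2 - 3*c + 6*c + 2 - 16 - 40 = c^2 + 3*c - 54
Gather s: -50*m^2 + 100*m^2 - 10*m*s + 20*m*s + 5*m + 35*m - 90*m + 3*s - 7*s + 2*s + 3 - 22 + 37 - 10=50*m^2 - 50*m + s*(10*m - 2) + 8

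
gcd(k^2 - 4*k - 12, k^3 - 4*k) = k + 2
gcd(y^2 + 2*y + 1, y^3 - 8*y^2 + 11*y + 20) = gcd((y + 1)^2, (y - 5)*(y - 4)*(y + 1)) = y + 1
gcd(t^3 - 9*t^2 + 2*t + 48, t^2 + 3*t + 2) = t + 2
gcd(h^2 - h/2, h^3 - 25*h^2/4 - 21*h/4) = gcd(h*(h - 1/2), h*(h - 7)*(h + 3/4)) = h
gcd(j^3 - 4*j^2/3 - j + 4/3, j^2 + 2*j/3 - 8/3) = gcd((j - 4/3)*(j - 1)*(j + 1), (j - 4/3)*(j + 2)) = j - 4/3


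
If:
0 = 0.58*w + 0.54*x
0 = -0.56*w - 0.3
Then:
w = -0.54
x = 0.58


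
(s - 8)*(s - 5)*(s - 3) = s^3 - 16*s^2 + 79*s - 120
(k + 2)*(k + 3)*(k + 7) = k^3 + 12*k^2 + 41*k + 42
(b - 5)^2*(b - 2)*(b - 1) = b^4 - 13*b^3 + 57*b^2 - 95*b + 50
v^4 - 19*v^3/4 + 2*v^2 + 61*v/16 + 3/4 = (v - 4)*(v - 3/2)*(v + 1/4)*(v + 1/2)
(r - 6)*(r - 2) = r^2 - 8*r + 12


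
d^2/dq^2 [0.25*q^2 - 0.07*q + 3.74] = 0.500000000000000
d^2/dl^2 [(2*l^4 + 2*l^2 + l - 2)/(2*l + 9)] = 8*(6*l^4 + 72*l^3 + 243*l^2 + 34)/(8*l^3 + 108*l^2 + 486*l + 729)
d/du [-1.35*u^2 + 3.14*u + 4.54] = 3.14 - 2.7*u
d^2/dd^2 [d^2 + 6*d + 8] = 2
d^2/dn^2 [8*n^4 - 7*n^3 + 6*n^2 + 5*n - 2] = 96*n^2 - 42*n + 12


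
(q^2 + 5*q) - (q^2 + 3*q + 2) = 2*q - 2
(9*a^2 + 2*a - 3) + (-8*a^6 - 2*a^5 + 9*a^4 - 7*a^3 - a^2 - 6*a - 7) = -8*a^6 - 2*a^5 + 9*a^4 - 7*a^3 + 8*a^2 - 4*a - 10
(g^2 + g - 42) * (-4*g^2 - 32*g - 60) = -4*g^4 - 36*g^3 + 76*g^2 + 1284*g + 2520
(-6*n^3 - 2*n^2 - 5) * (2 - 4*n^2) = 24*n^5 + 8*n^4 - 12*n^3 + 16*n^2 - 10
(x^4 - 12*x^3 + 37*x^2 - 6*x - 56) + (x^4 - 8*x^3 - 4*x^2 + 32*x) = 2*x^4 - 20*x^3 + 33*x^2 + 26*x - 56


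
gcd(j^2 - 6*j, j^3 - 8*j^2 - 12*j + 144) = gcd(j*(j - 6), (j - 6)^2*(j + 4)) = j - 6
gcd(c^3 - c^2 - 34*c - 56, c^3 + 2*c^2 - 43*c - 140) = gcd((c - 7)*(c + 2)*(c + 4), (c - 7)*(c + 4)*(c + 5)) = c^2 - 3*c - 28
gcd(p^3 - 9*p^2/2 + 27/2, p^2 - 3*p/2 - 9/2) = p^2 - 3*p/2 - 9/2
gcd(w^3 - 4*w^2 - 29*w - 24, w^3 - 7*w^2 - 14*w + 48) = w^2 - 5*w - 24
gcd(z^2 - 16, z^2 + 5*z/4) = 1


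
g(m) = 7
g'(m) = 0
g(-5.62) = 7.00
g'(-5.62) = 0.00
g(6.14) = 7.00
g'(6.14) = 0.00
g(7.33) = 7.00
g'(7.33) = 0.00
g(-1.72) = 7.00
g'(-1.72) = 0.00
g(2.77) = 7.00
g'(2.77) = 0.00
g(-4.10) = 7.00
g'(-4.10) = 0.00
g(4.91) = 7.00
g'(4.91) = 0.00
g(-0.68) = 7.00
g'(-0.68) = 0.00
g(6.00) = 7.00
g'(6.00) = 0.00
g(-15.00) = 7.00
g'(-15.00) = 0.00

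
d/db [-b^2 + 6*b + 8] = 6 - 2*b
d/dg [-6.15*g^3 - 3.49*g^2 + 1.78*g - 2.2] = -18.45*g^2 - 6.98*g + 1.78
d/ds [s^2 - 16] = 2*s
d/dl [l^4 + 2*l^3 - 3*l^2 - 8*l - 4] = 4*l^3 + 6*l^2 - 6*l - 8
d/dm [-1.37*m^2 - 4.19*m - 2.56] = -2.74*m - 4.19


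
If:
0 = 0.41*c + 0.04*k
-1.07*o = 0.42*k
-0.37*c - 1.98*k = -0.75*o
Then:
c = 0.00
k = 0.00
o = 0.00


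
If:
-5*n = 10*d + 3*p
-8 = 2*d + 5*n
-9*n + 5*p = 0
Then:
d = 208/73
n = -200/73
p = -360/73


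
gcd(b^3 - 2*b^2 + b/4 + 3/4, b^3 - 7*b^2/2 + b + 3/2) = b^2 - b/2 - 1/2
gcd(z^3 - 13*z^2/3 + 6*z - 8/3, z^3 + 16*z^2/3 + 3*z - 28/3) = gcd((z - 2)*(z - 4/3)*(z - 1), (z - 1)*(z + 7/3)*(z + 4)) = z - 1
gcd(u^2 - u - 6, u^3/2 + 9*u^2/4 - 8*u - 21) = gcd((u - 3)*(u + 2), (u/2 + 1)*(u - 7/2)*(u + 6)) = u + 2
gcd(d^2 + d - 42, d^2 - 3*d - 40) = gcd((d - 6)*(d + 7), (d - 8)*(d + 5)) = 1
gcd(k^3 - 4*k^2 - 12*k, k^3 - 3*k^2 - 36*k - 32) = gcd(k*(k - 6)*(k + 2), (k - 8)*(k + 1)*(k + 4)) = 1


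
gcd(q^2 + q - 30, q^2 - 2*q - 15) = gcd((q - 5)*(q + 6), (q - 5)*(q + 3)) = q - 5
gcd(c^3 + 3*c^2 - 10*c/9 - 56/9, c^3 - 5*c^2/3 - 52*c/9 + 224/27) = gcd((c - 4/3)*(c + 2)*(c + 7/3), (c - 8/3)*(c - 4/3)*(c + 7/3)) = c^2 + c - 28/9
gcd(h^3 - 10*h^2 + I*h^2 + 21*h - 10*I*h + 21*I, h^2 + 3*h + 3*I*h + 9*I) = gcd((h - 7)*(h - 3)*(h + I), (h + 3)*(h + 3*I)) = 1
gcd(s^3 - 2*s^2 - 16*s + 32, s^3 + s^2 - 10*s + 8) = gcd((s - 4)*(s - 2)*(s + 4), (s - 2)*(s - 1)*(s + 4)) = s^2 + 2*s - 8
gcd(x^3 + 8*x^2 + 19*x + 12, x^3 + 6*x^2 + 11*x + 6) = x^2 + 4*x + 3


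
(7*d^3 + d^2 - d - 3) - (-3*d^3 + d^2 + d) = 10*d^3 - 2*d - 3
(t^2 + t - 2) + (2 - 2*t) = t^2 - t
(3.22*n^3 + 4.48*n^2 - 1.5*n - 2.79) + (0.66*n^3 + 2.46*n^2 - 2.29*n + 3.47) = 3.88*n^3 + 6.94*n^2 - 3.79*n + 0.68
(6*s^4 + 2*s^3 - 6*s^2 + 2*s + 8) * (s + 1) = 6*s^5 + 8*s^4 - 4*s^3 - 4*s^2 + 10*s + 8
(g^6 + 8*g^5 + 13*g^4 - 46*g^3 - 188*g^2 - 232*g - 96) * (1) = g^6 + 8*g^5 + 13*g^4 - 46*g^3 - 188*g^2 - 232*g - 96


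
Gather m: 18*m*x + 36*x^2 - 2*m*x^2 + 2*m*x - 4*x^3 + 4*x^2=m*(-2*x^2 + 20*x) - 4*x^3 + 40*x^2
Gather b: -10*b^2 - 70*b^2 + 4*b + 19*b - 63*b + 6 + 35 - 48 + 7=-80*b^2 - 40*b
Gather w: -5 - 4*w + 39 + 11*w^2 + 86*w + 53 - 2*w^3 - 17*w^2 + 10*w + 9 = -2*w^3 - 6*w^2 + 92*w + 96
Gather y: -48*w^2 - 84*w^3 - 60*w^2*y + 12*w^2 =-84*w^3 - 60*w^2*y - 36*w^2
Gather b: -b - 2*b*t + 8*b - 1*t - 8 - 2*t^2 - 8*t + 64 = b*(7 - 2*t) - 2*t^2 - 9*t + 56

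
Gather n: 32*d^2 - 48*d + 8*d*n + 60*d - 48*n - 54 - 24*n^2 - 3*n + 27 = 32*d^2 + 12*d - 24*n^2 + n*(8*d - 51) - 27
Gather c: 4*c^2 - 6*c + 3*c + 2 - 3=4*c^2 - 3*c - 1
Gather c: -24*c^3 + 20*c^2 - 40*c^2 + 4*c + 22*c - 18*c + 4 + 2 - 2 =-24*c^3 - 20*c^2 + 8*c + 4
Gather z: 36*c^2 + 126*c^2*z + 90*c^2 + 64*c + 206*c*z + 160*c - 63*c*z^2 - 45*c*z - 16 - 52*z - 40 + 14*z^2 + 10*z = 126*c^2 + 224*c + z^2*(14 - 63*c) + z*(126*c^2 + 161*c - 42) - 56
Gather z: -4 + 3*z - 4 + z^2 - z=z^2 + 2*z - 8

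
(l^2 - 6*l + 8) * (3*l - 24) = 3*l^3 - 42*l^2 + 168*l - 192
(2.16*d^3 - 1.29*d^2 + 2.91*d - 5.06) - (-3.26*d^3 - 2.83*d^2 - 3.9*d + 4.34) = 5.42*d^3 + 1.54*d^2 + 6.81*d - 9.4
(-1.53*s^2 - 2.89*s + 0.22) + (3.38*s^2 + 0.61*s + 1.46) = 1.85*s^2 - 2.28*s + 1.68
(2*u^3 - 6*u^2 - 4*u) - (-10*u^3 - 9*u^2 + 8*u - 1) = 12*u^3 + 3*u^2 - 12*u + 1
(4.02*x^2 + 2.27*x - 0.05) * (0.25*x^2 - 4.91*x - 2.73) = 1.005*x^4 - 19.1707*x^3 - 22.1328*x^2 - 5.9516*x + 0.1365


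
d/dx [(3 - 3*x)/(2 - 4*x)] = 3/(2*(2*x - 1)^2)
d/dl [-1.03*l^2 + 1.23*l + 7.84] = 1.23 - 2.06*l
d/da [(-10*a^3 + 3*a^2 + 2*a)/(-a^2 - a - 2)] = (10*a^4 + 20*a^3 + 59*a^2 - 12*a - 4)/(a^4 + 2*a^3 + 5*a^2 + 4*a + 4)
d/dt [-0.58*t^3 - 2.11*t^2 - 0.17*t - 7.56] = -1.74*t^2 - 4.22*t - 0.17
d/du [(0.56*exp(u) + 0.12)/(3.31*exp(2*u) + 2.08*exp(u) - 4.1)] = (-(0.56*exp(u) + 0.12)*(6.62*exp(u) + 2.08) + 1.8536*exp(2*u) + 1.1648*exp(u) - 2.296)*exp(u)/(3.31*exp(2*u) + 2.08*exp(u) - 4.1)^2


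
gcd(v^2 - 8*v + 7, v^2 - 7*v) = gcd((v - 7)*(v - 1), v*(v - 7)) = v - 7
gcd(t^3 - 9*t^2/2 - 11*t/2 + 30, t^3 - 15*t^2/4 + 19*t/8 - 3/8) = t - 3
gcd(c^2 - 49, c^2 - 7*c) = c - 7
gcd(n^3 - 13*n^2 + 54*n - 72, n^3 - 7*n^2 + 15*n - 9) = n - 3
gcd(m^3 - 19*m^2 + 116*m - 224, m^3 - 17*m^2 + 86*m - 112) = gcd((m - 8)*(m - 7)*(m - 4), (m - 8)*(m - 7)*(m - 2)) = m^2 - 15*m + 56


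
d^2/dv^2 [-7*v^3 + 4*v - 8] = -42*v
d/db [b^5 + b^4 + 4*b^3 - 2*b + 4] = 5*b^4 + 4*b^3 + 12*b^2 - 2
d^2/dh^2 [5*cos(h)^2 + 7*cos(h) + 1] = -7*cos(h) - 10*cos(2*h)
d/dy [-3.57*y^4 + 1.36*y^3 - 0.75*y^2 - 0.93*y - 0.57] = -14.28*y^3 + 4.08*y^2 - 1.5*y - 0.93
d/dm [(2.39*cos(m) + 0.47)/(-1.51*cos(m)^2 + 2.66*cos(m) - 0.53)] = (-3.6089*cos(m)^2 - 1.4194*cos(m) + 2.5169)*sin(m)/(2.2801*cos(m)^4 - 8.0332*cos(m)^3 + 8.6762*cos(m)^2 - 2.8196*cos(m) + 0.2809)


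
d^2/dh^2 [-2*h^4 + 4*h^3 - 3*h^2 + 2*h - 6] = -24*h^2 + 24*h - 6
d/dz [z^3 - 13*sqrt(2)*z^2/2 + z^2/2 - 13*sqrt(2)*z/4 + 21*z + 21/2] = 3*z^2 - 13*sqrt(2)*z + z - 13*sqrt(2)/4 + 21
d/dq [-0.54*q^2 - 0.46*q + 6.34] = -1.08*q - 0.46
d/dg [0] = 0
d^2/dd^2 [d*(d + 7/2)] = 2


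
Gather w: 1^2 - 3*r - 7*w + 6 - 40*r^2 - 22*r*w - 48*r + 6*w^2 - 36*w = -40*r^2 - 51*r + 6*w^2 + w*(-22*r - 43) + 7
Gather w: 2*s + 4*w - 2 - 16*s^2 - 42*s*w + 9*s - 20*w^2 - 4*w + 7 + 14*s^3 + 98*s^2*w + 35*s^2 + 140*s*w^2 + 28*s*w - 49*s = 14*s^3 + 19*s^2 - 38*s + w^2*(140*s - 20) + w*(98*s^2 - 14*s) + 5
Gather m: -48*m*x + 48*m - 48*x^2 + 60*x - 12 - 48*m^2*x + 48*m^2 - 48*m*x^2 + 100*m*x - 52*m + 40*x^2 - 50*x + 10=m^2*(48 - 48*x) + m*(-48*x^2 + 52*x - 4) - 8*x^2 + 10*x - 2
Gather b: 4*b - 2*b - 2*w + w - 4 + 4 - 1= 2*b - w - 1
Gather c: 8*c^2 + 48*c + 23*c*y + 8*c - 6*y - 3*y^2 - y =8*c^2 + c*(23*y + 56) - 3*y^2 - 7*y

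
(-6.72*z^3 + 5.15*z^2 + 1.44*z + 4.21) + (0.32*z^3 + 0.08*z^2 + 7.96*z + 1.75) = -6.4*z^3 + 5.23*z^2 + 9.4*z + 5.96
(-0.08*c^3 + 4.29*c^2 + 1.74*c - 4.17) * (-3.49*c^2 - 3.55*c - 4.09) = 0.2792*c^5 - 14.6881*c^4 - 20.9749*c^3 - 9.1698*c^2 + 7.6869*c + 17.0553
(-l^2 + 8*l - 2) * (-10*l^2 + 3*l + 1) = 10*l^4 - 83*l^3 + 43*l^2 + 2*l - 2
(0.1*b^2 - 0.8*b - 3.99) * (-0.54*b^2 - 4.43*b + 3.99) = -0.054*b^4 - 0.011*b^3 + 6.0976*b^2 + 14.4837*b - 15.9201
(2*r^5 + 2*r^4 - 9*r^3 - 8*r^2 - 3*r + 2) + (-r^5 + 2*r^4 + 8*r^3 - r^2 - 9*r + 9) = r^5 + 4*r^4 - r^3 - 9*r^2 - 12*r + 11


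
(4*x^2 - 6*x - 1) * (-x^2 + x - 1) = -4*x^4 + 10*x^3 - 9*x^2 + 5*x + 1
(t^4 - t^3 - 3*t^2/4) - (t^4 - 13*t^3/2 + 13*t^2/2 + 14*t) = 11*t^3/2 - 29*t^2/4 - 14*t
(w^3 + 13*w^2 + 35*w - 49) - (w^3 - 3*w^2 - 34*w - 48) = 16*w^2 + 69*w - 1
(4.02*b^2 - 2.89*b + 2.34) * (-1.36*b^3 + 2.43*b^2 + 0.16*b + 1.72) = -5.4672*b^5 + 13.699*b^4 - 9.5619*b^3 + 12.1382*b^2 - 4.5964*b + 4.0248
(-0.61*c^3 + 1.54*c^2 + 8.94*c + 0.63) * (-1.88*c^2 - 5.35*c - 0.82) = 1.1468*c^5 + 0.3683*c^4 - 24.546*c^3 - 50.2762*c^2 - 10.7013*c - 0.5166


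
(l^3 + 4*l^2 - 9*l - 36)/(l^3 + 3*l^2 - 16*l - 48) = (l - 3)/(l - 4)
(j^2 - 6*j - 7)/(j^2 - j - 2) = (j - 7)/(j - 2)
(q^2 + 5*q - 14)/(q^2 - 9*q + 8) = (q^2 + 5*q - 14)/(q^2 - 9*q + 8)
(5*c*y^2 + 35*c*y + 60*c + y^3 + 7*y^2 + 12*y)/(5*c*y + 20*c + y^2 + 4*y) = y + 3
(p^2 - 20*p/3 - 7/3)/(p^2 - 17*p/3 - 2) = (p - 7)/(p - 6)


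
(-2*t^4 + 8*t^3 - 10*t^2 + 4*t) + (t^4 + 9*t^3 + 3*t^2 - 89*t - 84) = -t^4 + 17*t^3 - 7*t^2 - 85*t - 84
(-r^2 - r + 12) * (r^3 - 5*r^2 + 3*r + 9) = -r^5 + 4*r^4 + 14*r^3 - 72*r^2 + 27*r + 108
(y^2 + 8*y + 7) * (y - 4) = y^3 + 4*y^2 - 25*y - 28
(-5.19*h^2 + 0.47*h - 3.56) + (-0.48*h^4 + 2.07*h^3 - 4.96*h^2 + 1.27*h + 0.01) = -0.48*h^4 + 2.07*h^3 - 10.15*h^2 + 1.74*h - 3.55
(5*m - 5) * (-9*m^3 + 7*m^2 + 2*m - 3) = -45*m^4 + 80*m^3 - 25*m^2 - 25*m + 15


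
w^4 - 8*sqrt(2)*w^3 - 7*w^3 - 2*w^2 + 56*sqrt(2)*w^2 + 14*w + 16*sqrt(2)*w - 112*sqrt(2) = (w - 7)*(w - 8*sqrt(2))*(w - sqrt(2))*(w + sqrt(2))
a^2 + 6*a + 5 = (a + 1)*(a + 5)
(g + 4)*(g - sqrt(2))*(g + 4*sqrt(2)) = g^3 + 4*g^2 + 3*sqrt(2)*g^2 - 8*g + 12*sqrt(2)*g - 32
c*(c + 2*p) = c^2 + 2*c*p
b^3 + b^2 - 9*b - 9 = (b - 3)*(b + 1)*(b + 3)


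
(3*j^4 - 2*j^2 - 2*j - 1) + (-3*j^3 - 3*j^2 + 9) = 3*j^4 - 3*j^3 - 5*j^2 - 2*j + 8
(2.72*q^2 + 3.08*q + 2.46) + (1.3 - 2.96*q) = 2.72*q^2 + 0.12*q + 3.76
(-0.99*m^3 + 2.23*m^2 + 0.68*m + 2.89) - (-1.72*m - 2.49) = -0.99*m^3 + 2.23*m^2 + 2.4*m + 5.38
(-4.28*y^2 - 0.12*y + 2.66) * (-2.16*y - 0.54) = 9.2448*y^3 + 2.5704*y^2 - 5.6808*y - 1.4364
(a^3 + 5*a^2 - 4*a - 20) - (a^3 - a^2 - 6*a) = 6*a^2 + 2*a - 20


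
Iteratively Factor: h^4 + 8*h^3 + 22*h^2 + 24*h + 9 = (h + 3)*(h^3 + 5*h^2 + 7*h + 3) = (h + 3)^2*(h^2 + 2*h + 1) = (h + 1)*(h + 3)^2*(h + 1)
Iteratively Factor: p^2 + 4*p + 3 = (p + 3)*(p + 1)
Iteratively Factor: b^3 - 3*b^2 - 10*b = (b - 5)*(b^2 + 2*b) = (b - 5)*(b + 2)*(b)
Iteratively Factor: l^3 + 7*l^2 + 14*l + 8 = (l + 1)*(l^2 + 6*l + 8) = (l + 1)*(l + 4)*(l + 2)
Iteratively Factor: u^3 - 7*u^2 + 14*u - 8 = (u - 1)*(u^2 - 6*u + 8) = (u - 2)*(u - 1)*(u - 4)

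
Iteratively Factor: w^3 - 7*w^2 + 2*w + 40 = (w + 2)*(w^2 - 9*w + 20) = (w - 5)*(w + 2)*(w - 4)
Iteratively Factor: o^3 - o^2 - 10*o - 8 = (o + 1)*(o^2 - 2*o - 8) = (o + 1)*(o + 2)*(o - 4)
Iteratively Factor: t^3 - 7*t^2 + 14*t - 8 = (t - 4)*(t^2 - 3*t + 2) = (t - 4)*(t - 2)*(t - 1)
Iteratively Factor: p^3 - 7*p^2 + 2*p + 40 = (p - 4)*(p^2 - 3*p - 10) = (p - 4)*(p + 2)*(p - 5)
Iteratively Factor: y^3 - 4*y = (y)*(y^2 - 4) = y*(y - 2)*(y + 2)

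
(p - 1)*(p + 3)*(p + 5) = p^3 + 7*p^2 + 7*p - 15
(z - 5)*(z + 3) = z^2 - 2*z - 15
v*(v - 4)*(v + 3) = v^3 - v^2 - 12*v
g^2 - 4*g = g*(g - 4)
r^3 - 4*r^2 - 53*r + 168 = (r - 8)*(r - 3)*(r + 7)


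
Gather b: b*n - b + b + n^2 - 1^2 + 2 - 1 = b*n + n^2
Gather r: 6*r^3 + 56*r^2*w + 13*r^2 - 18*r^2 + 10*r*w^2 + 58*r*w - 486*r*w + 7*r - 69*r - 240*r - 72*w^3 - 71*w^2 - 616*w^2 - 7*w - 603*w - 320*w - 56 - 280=6*r^3 + r^2*(56*w - 5) + r*(10*w^2 - 428*w - 302) - 72*w^3 - 687*w^2 - 930*w - 336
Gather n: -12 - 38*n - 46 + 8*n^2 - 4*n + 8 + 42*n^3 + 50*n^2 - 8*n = 42*n^3 + 58*n^2 - 50*n - 50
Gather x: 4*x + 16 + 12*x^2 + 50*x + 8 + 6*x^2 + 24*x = 18*x^2 + 78*x + 24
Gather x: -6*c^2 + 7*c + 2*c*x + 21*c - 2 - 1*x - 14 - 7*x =-6*c^2 + 28*c + x*(2*c - 8) - 16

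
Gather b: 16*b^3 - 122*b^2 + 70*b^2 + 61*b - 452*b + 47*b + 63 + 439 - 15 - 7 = 16*b^3 - 52*b^2 - 344*b + 480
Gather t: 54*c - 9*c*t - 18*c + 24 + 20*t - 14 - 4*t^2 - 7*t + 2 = 36*c - 4*t^2 + t*(13 - 9*c) + 12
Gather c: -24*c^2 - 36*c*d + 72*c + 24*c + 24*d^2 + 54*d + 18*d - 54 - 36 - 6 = -24*c^2 + c*(96 - 36*d) + 24*d^2 + 72*d - 96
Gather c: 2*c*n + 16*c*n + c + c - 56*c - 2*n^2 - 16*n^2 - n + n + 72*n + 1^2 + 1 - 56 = c*(18*n - 54) - 18*n^2 + 72*n - 54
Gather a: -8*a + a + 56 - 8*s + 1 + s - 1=-7*a - 7*s + 56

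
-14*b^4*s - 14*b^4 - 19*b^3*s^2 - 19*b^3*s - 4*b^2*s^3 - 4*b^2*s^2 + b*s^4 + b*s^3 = (-7*b + s)*(b + s)*(2*b + s)*(b*s + b)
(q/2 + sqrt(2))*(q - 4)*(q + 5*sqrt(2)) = q^3/2 - 2*q^2 + 7*sqrt(2)*q^2/2 - 14*sqrt(2)*q + 10*q - 40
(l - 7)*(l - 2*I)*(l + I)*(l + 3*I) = l^4 - 7*l^3 + 2*I*l^3 + 5*l^2 - 14*I*l^2 - 35*l + 6*I*l - 42*I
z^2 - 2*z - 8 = (z - 4)*(z + 2)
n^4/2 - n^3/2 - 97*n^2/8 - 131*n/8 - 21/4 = (n/2 + 1/2)*(n - 6)*(n + 1/2)*(n + 7/2)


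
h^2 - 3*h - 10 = (h - 5)*(h + 2)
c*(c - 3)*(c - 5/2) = c^3 - 11*c^2/2 + 15*c/2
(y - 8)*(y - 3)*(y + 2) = y^3 - 9*y^2 + 2*y + 48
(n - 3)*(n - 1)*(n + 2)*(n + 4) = n^4 + 2*n^3 - 13*n^2 - 14*n + 24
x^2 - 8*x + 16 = (x - 4)^2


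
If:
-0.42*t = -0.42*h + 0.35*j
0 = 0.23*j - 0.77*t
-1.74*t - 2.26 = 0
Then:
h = -4.92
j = -4.35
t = -1.30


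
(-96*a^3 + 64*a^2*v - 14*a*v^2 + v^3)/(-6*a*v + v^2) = 16*a^2/v - 8*a + v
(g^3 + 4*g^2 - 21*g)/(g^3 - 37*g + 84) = g/(g - 4)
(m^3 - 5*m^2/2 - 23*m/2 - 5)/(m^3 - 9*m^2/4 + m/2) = 2*(2*m^3 - 5*m^2 - 23*m - 10)/(m*(4*m^2 - 9*m + 2))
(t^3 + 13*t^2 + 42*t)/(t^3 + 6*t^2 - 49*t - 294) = t/(t - 7)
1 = 1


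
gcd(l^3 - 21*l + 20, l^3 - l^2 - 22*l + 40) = l^2 + l - 20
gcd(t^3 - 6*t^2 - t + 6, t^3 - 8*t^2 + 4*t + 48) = t - 6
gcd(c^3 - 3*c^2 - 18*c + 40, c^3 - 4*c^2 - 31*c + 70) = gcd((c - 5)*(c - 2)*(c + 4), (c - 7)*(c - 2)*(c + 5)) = c - 2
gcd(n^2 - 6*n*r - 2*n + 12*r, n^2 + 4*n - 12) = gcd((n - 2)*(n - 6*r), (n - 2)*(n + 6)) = n - 2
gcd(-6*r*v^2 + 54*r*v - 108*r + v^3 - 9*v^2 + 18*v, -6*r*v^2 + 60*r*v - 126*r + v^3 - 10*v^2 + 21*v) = 6*r*v - 18*r - v^2 + 3*v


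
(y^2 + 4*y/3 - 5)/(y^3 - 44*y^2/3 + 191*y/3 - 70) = (y + 3)/(y^2 - 13*y + 42)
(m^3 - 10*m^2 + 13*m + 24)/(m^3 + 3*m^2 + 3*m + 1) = (m^2 - 11*m + 24)/(m^2 + 2*m + 1)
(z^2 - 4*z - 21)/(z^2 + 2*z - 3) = (z - 7)/(z - 1)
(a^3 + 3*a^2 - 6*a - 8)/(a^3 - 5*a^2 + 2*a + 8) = (a + 4)/(a - 4)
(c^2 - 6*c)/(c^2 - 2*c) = (c - 6)/(c - 2)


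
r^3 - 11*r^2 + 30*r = r*(r - 6)*(r - 5)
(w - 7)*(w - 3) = w^2 - 10*w + 21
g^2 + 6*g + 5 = (g + 1)*(g + 5)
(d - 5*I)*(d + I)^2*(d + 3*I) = d^4 + 18*d^2 + 32*I*d - 15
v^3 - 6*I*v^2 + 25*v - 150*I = (v - 6*I)*(v - 5*I)*(v + 5*I)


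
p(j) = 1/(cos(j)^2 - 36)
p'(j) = 2*sin(j)*cos(j)/(cos(j)^2 - 36)^2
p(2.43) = -0.03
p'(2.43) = -0.00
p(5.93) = -0.03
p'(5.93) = -0.00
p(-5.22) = -0.03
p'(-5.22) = 0.00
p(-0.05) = -0.03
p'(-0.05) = -0.00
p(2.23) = -0.03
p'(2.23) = -0.00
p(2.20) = -0.03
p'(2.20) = -0.00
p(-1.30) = -0.03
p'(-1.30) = -0.00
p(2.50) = -0.03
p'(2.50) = -0.00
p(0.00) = -0.03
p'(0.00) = 0.00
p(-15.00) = -0.03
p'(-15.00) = 0.00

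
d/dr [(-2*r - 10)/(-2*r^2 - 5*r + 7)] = 2*(2*r^2 + 5*r - (r + 5)*(4*r + 5) - 7)/(2*r^2 + 5*r - 7)^2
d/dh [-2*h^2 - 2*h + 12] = -4*h - 2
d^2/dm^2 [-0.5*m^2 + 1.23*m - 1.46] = -1.00000000000000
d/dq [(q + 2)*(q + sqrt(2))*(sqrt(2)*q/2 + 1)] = 3*sqrt(2)*q^2/2 + 2*sqrt(2)*q + 4*q + sqrt(2) + 4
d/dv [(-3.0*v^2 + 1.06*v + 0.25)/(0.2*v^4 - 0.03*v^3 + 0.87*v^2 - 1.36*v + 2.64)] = (1.2*v^5 - 0.726*v^4 - 0.136399999999999*v^3 + 3.1803*v^2 - 16.275*v + 3.1384)/(0.04*v^8 - 0.012*v^7 + 0.3489*v^6 - 0.5962*v^5 + 1.8945*v^4 - 2.5248*v^3 + 6.4432*v^2 - 7.1808*v + 6.9696)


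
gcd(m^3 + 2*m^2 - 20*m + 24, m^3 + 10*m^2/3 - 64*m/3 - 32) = m + 6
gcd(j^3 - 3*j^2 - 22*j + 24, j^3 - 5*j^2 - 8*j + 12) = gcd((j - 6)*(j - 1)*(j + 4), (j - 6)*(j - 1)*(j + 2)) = j^2 - 7*j + 6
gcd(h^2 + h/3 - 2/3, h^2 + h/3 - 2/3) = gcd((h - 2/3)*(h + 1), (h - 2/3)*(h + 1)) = h^2 + h/3 - 2/3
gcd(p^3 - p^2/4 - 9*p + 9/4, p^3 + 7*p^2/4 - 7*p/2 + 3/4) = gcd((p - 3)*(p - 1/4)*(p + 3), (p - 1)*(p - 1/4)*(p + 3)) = p^2 + 11*p/4 - 3/4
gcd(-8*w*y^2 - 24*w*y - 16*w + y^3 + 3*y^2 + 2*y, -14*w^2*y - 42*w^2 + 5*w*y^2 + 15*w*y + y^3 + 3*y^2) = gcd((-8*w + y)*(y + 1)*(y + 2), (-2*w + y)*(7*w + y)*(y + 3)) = 1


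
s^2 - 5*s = s*(s - 5)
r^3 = r^3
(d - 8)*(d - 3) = d^2 - 11*d + 24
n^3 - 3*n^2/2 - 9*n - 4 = (n - 4)*(n + 1/2)*(n + 2)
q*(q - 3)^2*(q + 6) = q^4 - 27*q^2 + 54*q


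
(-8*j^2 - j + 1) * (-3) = 24*j^2 + 3*j - 3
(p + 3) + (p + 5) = 2*p + 8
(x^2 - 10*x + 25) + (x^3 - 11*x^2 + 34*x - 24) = x^3 - 10*x^2 + 24*x + 1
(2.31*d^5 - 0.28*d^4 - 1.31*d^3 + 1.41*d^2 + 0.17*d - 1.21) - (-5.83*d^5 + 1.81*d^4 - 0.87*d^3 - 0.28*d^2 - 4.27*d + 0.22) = 8.14*d^5 - 2.09*d^4 - 0.44*d^3 + 1.69*d^2 + 4.44*d - 1.43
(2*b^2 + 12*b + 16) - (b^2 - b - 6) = b^2 + 13*b + 22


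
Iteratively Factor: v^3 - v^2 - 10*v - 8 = (v + 2)*(v^2 - 3*v - 4) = (v + 1)*(v + 2)*(v - 4)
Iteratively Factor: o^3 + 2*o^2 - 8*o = (o + 4)*(o^2 - 2*o) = (o - 2)*(o + 4)*(o)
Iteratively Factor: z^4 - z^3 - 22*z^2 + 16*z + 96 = (z - 3)*(z^3 + 2*z^2 - 16*z - 32) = (z - 4)*(z - 3)*(z^2 + 6*z + 8) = (z - 4)*(z - 3)*(z + 4)*(z + 2)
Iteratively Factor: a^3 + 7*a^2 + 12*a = (a)*(a^2 + 7*a + 12) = a*(a + 3)*(a + 4)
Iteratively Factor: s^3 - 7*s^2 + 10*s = (s)*(s^2 - 7*s + 10) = s*(s - 2)*(s - 5)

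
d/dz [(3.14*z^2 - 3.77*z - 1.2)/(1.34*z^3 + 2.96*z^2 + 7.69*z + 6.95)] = (-4.2076*z^4 + 10.1036*z^3 + 40.1298*z^2 + 50.75*z - 16.9735)/(1.7956*z^6 + 7.9328*z^5 + 29.3708*z^4 + 64.1508*z^3 + 100.2801*z^2 + 106.891*z + 48.3025)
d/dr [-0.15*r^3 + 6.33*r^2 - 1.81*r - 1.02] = -0.45*r^2 + 12.66*r - 1.81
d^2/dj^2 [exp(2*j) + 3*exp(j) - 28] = (4*exp(j) + 3)*exp(j)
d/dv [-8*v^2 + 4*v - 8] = 4 - 16*v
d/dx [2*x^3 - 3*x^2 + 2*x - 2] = 6*x^2 - 6*x + 2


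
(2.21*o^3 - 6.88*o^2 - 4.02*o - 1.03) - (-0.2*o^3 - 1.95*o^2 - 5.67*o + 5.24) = 2.41*o^3 - 4.93*o^2 + 1.65*o - 6.27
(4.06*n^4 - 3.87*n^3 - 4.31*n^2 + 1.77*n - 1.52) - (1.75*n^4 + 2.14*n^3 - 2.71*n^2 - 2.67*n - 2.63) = 2.31*n^4 - 6.01*n^3 - 1.6*n^2 + 4.44*n + 1.11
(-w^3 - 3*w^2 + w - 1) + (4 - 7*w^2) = -w^3 - 10*w^2 + w + 3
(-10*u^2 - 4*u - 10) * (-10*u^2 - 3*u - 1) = 100*u^4 + 70*u^3 + 122*u^2 + 34*u + 10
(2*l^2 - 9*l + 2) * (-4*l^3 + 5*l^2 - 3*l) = -8*l^5 + 46*l^4 - 59*l^3 + 37*l^2 - 6*l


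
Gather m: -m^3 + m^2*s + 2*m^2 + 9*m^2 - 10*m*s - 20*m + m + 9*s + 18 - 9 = -m^3 + m^2*(s + 11) + m*(-10*s - 19) + 9*s + 9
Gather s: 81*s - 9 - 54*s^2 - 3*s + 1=-54*s^2 + 78*s - 8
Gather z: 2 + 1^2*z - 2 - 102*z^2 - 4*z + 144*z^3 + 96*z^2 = 144*z^3 - 6*z^2 - 3*z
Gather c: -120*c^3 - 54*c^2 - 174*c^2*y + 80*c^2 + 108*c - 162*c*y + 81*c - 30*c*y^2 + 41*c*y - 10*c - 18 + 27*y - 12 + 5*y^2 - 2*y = -120*c^3 + c^2*(26 - 174*y) + c*(-30*y^2 - 121*y + 179) + 5*y^2 + 25*y - 30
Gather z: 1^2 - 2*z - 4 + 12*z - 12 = 10*z - 15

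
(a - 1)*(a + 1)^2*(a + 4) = a^4 + 5*a^3 + 3*a^2 - 5*a - 4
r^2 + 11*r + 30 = (r + 5)*(r + 6)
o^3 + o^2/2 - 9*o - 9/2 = (o - 3)*(o + 1/2)*(o + 3)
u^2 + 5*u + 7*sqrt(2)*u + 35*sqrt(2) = (u + 5)*(u + 7*sqrt(2))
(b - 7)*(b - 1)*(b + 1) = b^3 - 7*b^2 - b + 7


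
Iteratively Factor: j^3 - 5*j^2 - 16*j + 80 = (j - 5)*(j^2 - 16) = (j - 5)*(j + 4)*(j - 4)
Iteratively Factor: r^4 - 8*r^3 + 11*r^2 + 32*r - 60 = (r - 2)*(r^3 - 6*r^2 - r + 30) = (r - 5)*(r - 2)*(r^2 - r - 6) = (r - 5)*(r - 2)*(r + 2)*(r - 3)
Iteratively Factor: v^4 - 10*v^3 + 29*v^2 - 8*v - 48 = (v - 3)*(v^3 - 7*v^2 + 8*v + 16) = (v - 4)*(v - 3)*(v^2 - 3*v - 4) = (v - 4)*(v - 3)*(v + 1)*(v - 4)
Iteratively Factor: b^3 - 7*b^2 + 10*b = (b - 5)*(b^2 - 2*b) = (b - 5)*(b - 2)*(b)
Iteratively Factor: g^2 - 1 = (g + 1)*(g - 1)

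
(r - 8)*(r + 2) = r^2 - 6*r - 16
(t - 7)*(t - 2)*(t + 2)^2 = t^4 - 5*t^3 - 18*t^2 + 20*t + 56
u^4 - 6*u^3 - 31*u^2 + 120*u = u*(u - 8)*(u - 3)*(u + 5)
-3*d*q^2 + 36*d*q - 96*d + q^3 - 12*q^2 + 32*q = (-3*d + q)*(q - 8)*(q - 4)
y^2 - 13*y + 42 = (y - 7)*(y - 6)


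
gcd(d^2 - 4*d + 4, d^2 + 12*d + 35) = 1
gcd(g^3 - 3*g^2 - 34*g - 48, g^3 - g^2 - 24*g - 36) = g^2 + 5*g + 6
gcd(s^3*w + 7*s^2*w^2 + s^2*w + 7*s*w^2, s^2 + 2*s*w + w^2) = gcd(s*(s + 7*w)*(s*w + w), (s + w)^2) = 1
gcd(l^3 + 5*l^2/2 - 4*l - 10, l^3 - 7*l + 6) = l - 2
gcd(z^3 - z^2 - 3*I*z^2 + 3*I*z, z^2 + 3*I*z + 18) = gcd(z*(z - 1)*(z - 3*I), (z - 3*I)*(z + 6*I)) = z - 3*I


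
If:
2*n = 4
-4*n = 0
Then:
No Solution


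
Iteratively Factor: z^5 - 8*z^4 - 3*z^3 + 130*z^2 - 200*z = (z + 4)*(z^4 - 12*z^3 + 45*z^2 - 50*z) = (z - 5)*(z + 4)*(z^3 - 7*z^2 + 10*z) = (z - 5)*(z - 2)*(z + 4)*(z^2 - 5*z) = z*(z - 5)*(z - 2)*(z + 4)*(z - 5)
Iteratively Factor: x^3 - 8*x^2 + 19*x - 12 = (x - 4)*(x^2 - 4*x + 3) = (x - 4)*(x - 1)*(x - 3)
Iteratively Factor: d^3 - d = (d)*(d^2 - 1) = d*(d - 1)*(d + 1)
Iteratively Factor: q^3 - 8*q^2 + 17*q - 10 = (q - 1)*(q^2 - 7*q + 10) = (q - 5)*(q - 1)*(q - 2)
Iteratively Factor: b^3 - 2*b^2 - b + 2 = (b + 1)*(b^2 - 3*b + 2) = (b - 2)*(b + 1)*(b - 1)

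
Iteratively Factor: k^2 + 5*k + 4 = (k + 1)*(k + 4)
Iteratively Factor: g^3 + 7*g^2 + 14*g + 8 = (g + 2)*(g^2 + 5*g + 4) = (g + 2)*(g + 4)*(g + 1)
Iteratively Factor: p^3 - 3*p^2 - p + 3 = (p + 1)*(p^2 - 4*p + 3) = (p - 1)*(p + 1)*(p - 3)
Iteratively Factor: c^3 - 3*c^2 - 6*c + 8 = (c + 2)*(c^2 - 5*c + 4) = (c - 1)*(c + 2)*(c - 4)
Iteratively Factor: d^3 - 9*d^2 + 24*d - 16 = (d - 1)*(d^2 - 8*d + 16) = (d - 4)*(d - 1)*(d - 4)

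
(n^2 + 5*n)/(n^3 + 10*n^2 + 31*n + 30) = n/(n^2 + 5*n + 6)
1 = 1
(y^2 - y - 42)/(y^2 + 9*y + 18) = (y - 7)/(y + 3)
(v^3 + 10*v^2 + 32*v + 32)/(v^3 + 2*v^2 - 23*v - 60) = (v^2 + 6*v + 8)/(v^2 - 2*v - 15)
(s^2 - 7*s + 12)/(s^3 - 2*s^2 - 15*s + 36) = (s - 4)/(s^2 + s - 12)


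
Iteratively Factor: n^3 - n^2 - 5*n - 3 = (n + 1)*(n^2 - 2*n - 3) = (n - 3)*(n + 1)*(n + 1)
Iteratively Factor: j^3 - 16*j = (j + 4)*(j^2 - 4*j) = j*(j + 4)*(j - 4)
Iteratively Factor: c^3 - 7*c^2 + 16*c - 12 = (c - 2)*(c^2 - 5*c + 6) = (c - 3)*(c - 2)*(c - 2)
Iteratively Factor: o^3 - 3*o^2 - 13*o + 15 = (o - 5)*(o^2 + 2*o - 3) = (o - 5)*(o - 1)*(o + 3)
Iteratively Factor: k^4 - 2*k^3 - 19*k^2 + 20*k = (k)*(k^3 - 2*k^2 - 19*k + 20) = k*(k - 1)*(k^2 - k - 20) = k*(k - 5)*(k - 1)*(k + 4)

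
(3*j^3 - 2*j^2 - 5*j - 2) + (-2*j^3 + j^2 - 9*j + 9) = j^3 - j^2 - 14*j + 7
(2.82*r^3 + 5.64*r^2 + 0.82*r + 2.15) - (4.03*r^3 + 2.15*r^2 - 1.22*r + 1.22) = -1.21*r^3 + 3.49*r^2 + 2.04*r + 0.93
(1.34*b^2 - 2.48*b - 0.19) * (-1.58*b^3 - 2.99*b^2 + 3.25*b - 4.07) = -2.1172*b^5 - 0.0882000000000005*b^4 + 12.0704*b^3 - 12.9457*b^2 + 9.4761*b + 0.7733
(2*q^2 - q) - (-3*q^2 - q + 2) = 5*q^2 - 2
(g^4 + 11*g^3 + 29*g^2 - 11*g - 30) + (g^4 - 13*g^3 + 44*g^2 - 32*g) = 2*g^4 - 2*g^3 + 73*g^2 - 43*g - 30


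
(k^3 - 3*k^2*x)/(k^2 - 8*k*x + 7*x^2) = k^2*(k - 3*x)/(k^2 - 8*k*x + 7*x^2)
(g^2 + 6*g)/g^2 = (g + 6)/g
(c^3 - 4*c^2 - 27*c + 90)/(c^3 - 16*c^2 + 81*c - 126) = (c + 5)/(c - 7)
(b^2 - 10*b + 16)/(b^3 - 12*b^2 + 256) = (b - 2)/(b^2 - 4*b - 32)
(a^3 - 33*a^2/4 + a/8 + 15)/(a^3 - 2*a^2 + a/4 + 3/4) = (4*a^2 - 27*a - 40)/(2*(2*a^2 - a - 1))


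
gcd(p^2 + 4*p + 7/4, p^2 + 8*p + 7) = 1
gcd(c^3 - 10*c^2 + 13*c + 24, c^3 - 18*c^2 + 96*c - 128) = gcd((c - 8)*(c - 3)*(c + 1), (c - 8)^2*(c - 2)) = c - 8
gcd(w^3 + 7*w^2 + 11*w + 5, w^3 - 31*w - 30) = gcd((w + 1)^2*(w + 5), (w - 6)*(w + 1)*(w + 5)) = w^2 + 6*w + 5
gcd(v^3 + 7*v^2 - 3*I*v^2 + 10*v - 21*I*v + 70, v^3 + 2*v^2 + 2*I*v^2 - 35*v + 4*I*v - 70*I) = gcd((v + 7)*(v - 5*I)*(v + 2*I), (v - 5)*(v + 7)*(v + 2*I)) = v^2 + v*(7 + 2*I) + 14*I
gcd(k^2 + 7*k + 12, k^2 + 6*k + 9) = k + 3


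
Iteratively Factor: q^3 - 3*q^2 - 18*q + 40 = (q - 5)*(q^2 + 2*q - 8) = (q - 5)*(q + 4)*(q - 2)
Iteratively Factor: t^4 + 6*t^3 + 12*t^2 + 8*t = (t + 2)*(t^3 + 4*t^2 + 4*t) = (t + 2)^2*(t^2 + 2*t) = t*(t + 2)^2*(t + 2)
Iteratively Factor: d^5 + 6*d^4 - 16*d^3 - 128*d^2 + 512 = (d - 2)*(d^4 + 8*d^3 - 128*d - 256) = (d - 4)*(d - 2)*(d^3 + 12*d^2 + 48*d + 64) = (d - 4)*(d - 2)*(d + 4)*(d^2 + 8*d + 16) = (d - 4)*(d - 2)*(d + 4)^2*(d + 4)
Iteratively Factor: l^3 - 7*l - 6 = (l + 1)*(l^2 - l - 6) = (l + 1)*(l + 2)*(l - 3)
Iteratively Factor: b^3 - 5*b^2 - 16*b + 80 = (b - 5)*(b^2 - 16) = (b - 5)*(b + 4)*(b - 4)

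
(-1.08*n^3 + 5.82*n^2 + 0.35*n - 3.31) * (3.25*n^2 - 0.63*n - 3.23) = -3.51*n^5 + 19.5954*n^4 + 0.9593*n^3 - 29.7766*n^2 + 0.9548*n + 10.6913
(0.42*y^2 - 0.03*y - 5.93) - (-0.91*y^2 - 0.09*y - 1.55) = 1.33*y^2 + 0.06*y - 4.38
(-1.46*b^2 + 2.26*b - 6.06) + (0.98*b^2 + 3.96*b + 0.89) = -0.48*b^2 + 6.22*b - 5.17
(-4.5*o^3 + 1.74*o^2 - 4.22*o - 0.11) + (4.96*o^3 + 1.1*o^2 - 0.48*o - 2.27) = 0.46*o^3 + 2.84*o^2 - 4.7*o - 2.38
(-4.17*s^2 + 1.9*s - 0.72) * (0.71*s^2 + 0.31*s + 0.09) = -2.9607*s^4 + 0.0563*s^3 - 0.2975*s^2 - 0.0522*s - 0.0648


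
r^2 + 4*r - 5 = (r - 1)*(r + 5)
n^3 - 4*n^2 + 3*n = n*(n - 3)*(n - 1)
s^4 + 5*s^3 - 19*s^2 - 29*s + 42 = (s - 3)*(s - 1)*(s + 2)*(s + 7)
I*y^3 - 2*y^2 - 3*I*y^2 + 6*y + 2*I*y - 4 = (y - 2)*(y + 2*I)*(I*y - I)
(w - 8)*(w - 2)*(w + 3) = w^3 - 7*w^2 - 14*w + 48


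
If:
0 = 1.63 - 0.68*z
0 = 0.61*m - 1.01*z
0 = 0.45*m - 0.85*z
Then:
No Solution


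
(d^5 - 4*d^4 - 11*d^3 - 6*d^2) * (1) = d^5 - 4*d^4 - 11*d^3 - 6*d^2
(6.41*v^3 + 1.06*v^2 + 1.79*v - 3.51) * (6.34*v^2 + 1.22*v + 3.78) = 40.6394*v^5 + 14.5406*v^4 + 36.8716*v^3 - 16.0628*v^2 + 2.484*v - 13.2678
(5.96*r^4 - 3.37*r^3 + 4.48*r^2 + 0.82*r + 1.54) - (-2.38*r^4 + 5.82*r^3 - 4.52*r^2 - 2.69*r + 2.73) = 8.34*r^4 - 9.19*r^3 + 9.0*r^2 + 3.51*r - 1.19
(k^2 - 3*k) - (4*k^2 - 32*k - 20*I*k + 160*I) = -3*k^2 + 29*k + 20*I*k - 160*I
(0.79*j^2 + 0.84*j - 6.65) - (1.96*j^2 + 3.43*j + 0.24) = -1.17*j^2 - 2.59*j - 6.89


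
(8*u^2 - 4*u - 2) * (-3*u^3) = -24*u^5 + 12*u^4 + 6*u^3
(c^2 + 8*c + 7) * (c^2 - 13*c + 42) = c^4 - 5*c^3 - 55*c^2 + 245*c + 294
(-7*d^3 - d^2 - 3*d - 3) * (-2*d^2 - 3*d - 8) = 14*d^5 + 23*d^4 + 65*d^3 + 23*d^2 + 33*d + 24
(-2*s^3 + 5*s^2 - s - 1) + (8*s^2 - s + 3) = -2*s^3 + 13*s^2 - 2*s + 2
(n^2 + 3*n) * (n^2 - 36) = n^4 + 3*n^3 - 36*n^2 - 108*n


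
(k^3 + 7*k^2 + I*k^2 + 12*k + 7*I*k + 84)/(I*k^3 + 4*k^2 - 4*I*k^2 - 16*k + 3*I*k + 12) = (-I*k^3 + k^2*(1 - 7*I) + k*(7 - 12*I) - 84*I)/(k^3 - 4*k^2*(1 + I) + k*(3 + 16*I) - 12*I)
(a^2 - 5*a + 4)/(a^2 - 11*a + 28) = (a - 1)/(a - 7)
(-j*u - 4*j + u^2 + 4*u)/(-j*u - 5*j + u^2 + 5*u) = (u + 4)/(u + 5)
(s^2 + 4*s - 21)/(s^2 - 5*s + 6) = (s + 7)/(s - 2)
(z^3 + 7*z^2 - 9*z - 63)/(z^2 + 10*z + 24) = (z^3 + 7*z^2 - 9*z - 63)/(z^2 + 10*z + 24)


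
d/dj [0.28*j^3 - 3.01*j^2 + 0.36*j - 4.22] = 0.84*j^2 - 6.02*j + 0.36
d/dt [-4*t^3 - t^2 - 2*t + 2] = -12*t^2 - 2*t - 2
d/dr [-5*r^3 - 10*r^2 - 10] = 5*r*(-3*r - 4)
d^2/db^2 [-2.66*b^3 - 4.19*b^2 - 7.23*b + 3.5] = -15.96*b - 8.38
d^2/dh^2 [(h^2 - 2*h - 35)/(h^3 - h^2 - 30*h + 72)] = 2*(h^6 - 6*h^5 - 114*h^4 - 316*h^3 + 4125*h^2 + 3978*h - 33156)/(h^9 - 3*h^8 - 87*h^7 + 395*h^6 + 2178*h^5 - 15444*h^4 + 1512*h^3 + 178848*h^2 - 466560*h + 373248)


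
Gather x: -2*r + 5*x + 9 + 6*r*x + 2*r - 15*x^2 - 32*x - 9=-15*x^2 + x*(6*r - 27)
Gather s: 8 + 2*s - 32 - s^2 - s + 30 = -s^2 + s + 6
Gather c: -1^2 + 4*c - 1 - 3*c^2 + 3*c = -3*c^2 + 7*c - 2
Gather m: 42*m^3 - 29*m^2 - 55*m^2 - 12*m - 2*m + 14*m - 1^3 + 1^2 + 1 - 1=42*m^3 - 84*m^2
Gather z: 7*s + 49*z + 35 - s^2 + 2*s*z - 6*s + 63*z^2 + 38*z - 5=-s^2 + s + 63*z^2 + z*(2*s + 87) + 30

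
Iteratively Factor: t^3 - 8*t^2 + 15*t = (t)*(t^2 - 8*t + 15) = t*(t - 5)*(t - 3)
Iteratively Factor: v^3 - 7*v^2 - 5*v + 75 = (v + 3)*(v^2 - 10*v + 25) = (v - 5)*(v + 3)*(v - 5)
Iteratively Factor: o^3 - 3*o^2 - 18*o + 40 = (o - 2)*(o^2 - o - 20) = (o - 5)*(o - 2)*(o + 4)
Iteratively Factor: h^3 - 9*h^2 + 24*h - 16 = (h - 4)*(h^2 - 5*h + 4) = (h - 4)^2*(h - 1)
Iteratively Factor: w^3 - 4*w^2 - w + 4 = (w + 1)*(w^2 - 5*w + 4) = (w - 1)*(w + 1)*(w - 4)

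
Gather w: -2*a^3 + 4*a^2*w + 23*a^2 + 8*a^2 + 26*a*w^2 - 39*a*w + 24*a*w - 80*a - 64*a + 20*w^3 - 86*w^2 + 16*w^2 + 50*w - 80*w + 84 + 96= -2*a^3 + 31*a^2 - 144*a + 20*w^3 + w^2*(26*a - 70) + w*(4*a^2 - 15*a - 30) + 180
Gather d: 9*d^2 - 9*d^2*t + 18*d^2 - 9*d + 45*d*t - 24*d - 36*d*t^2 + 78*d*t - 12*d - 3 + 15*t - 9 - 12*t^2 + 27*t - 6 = d^2*(27 - 9*t) + d*(-36*t^2 + 123*t - 45) - 12*t^2 + 42*t - 18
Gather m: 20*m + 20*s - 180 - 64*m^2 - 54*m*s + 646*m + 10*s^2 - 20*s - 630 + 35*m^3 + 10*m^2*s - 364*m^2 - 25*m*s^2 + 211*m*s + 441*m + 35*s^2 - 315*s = 35*m^3 + m^2*(10*s - 428) + m*(-25*s^2 + 157*s + 1107) + 45*s^2 - 315*s - 810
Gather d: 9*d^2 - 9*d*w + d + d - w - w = 9*d^2 + d*(2 - 9*w) - 2*w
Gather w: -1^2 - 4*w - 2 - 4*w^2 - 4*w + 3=-4*w^2 - 8*w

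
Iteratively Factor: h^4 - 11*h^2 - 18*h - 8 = (h + 1)*(h^3 - h^2 - 10*h - 8) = (h - 4)*(h + 1)*(h^2 + 3*h + 2) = (h - 4)*(h + 1)*(h + 2)*(h + 1)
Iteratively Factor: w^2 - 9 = (w - 3)*(w + 3)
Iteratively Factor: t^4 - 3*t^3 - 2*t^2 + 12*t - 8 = (t - 1)*(t^3 - 2*t^2 - 4*t + 8) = (t - 1)*(t + 2)*(t^2 - 4*t + 4) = (t - 2)*(t - 1)*(t + 2)*(t - 2)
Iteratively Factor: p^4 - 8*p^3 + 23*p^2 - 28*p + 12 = (p - 3)*(p^3 - 5*p^2 + 8*p - 4) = (p - 3)*(p - 2)*(p^2 - 3*p + 2) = (p - 3)*(p - 2)*(p - 1)*(p - 2)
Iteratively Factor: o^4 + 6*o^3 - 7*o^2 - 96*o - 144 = (o + 3)*(o^3 + 3*o^2 - 16*o - 48) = (o - 4)*(o + 3)*(o^2 + 7*o + 12) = (o - 4)*(o + 3)^2*(o + 4)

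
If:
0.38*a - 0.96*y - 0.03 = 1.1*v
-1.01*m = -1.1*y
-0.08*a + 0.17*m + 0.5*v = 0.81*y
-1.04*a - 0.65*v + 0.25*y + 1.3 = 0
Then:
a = 1.10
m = 0.09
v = 0.28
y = 0.08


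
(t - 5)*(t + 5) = t^2 - 25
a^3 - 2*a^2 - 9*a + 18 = (a - 3)*(a - 2)*(a + 3)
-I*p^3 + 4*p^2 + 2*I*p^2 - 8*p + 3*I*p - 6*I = (p - 2)*(p + 3*I)*(-I*p + 1)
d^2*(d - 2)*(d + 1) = d^4 - d^3 - 2*d^2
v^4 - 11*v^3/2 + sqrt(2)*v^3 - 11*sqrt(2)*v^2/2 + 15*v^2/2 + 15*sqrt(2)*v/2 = v*(v - 3)*(v - 5/2)*(v + sqrt(2))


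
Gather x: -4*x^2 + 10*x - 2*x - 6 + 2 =-4*x^2 + 8*x - 4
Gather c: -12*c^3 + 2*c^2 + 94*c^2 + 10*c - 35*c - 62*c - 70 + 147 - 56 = -12*c^3 + 96*c^2 - 87*c + 21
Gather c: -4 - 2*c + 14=10 - 2*c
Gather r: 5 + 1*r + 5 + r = 2*r + 10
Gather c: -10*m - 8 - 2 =-10*m - 10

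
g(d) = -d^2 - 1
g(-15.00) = -226.00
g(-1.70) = -3.89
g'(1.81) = -3.62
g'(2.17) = -4.34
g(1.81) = -4.28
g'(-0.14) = 0.28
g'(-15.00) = 30.00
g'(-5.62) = 11.24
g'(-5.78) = 11.56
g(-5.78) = -34.41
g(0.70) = -1.49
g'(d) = -2*d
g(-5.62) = -32.58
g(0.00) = -1.00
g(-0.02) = -1.00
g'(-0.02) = 0.04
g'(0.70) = -1.40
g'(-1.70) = 3.40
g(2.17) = -5.71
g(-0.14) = -1.02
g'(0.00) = 0.00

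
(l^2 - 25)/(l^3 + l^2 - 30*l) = (l + 5)/(l*(l + 6))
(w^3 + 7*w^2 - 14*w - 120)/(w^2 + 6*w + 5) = (w^2 + 2*w - 24)/(w + 1)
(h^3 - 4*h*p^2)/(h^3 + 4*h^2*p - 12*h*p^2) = (h + 2*p)/(h + 6*p)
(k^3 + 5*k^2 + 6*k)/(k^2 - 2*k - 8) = k*(k + 3)/(k - 4)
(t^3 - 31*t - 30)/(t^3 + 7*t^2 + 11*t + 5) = (t - 6)/(t + 1)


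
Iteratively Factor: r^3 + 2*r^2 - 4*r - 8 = (r - 2)*(r^2 + 4*r + 4) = (r - 2)*(r + 2)*(r + 2)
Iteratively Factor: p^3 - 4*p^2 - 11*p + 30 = (p - 2)*(p^2 - 2*p - 15) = (p - 5)*(p - 2)*(p + 3)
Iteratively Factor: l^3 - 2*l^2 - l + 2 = (l - 2)*(l^2 - 1) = (l - 2)*(l + 1)*(l - 1)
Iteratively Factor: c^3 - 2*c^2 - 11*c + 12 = (c - 4)*(c^2 + 2*c - 3) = (c - 4)*(c + 3)*(c - 1)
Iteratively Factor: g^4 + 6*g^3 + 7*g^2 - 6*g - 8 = (g + 4)*(g^3 + 2*g^2 - g - 2) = (g + 1)*(g + 4)*(g^2 + g - 2) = (g - 1)*(g + 1)*(g + 4)*(g + 2)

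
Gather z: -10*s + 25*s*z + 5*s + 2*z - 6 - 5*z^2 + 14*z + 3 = -5*s - 5*z^2 + z*(25*s + 16) - 3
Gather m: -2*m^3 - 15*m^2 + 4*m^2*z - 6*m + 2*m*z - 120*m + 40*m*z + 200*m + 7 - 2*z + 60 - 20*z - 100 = -2*m^3 + m^2*(4*z - 15) + m*(42*z + 74) - 22*z - 33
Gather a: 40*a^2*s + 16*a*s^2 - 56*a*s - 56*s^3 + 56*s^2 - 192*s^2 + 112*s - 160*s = 40*a^2*s + a*(16*s^2 - 56*s) - 56*s^3 - 136*s^2 - 48*s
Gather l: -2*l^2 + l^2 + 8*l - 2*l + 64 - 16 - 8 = -l^2 + 6*l + 40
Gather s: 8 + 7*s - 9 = 7*s - 1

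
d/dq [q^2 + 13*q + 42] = 2*q + 13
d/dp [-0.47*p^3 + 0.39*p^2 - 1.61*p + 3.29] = -1.41*p^2 + 0.78*p - 1.61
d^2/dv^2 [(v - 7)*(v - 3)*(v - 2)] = 6*v - 24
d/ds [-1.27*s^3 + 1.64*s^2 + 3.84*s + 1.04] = -3.81*s^2 + 3.28*s + 3.84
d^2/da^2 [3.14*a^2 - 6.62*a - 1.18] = 6.28000000000000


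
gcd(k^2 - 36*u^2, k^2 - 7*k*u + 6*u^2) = -k + 6*u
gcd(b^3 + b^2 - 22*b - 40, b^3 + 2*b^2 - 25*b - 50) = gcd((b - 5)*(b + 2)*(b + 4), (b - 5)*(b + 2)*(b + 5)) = b^2 - 3*b - 10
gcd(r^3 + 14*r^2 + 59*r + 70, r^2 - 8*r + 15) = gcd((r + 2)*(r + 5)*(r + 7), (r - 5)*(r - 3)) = 1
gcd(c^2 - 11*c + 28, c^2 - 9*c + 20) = c - 4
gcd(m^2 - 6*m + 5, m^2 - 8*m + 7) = m - 1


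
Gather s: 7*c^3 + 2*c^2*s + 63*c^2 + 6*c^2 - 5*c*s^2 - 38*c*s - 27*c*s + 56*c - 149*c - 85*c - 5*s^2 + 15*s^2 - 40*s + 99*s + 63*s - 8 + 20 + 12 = 7*c^3 + 69*c^2 - 178*c + s^2*(10 - 5*c) + s*(2*c^2 - 65*c + 122) + 24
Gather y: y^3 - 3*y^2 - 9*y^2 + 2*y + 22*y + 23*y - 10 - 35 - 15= y^3 - 12*y^2 + 47*y - 60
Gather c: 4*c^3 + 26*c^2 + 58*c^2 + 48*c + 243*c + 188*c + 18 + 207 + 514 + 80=4*c^3 + 84*c^2 + 479*c + 819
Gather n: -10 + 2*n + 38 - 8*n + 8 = 36 - 6*n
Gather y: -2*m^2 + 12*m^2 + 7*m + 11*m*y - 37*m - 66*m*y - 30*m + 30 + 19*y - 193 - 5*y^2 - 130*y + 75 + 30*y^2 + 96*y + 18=10*m^2 - 60*m + 25*y^2 + y*(-55*m - 15) - 70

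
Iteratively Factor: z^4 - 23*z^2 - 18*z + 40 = (z - 5)*(z^3 + 5*z^2 + 2*z - 8) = (z - 5)*(z - 1)*(z^2 + 6*z + 8) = (z - 5)*(z - 1)*(z + 2)*(z + 4)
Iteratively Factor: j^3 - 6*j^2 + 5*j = (j)*(j^2 - 6*j + 5) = j*(j - 1)*(j - 5)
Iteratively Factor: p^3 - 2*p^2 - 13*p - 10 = (p + 1)*(p^2 - 3*p - 10) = (p - 5)*(p + 1)*(p + 2)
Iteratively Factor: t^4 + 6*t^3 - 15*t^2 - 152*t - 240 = (t + 4)*(t^3 + 2*t^2 - 23*t - 60) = (t - 5)*(t + 4)*(t^2 + 7*t + 12) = (t - 5)*(t + 3)*(t + 4)*(t + 4)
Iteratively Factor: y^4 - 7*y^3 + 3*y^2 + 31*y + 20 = (y - 4)*(y^3 - 3*y^2 - 9*y - 5) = (y - 4)*(y + 1)*(y^2 - 4*y - 5) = (y - 4)*(y + 1)^2*(y - 5)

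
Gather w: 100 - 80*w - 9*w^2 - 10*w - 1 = -9*w^2 - 90*w + 99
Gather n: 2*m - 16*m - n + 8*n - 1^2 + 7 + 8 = -14*m + 7*n + 14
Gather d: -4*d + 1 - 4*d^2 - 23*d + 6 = -4*d^2 - 27*d + 7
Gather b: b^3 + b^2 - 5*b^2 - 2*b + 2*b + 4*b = b^3 - 4*b^2 + 4*b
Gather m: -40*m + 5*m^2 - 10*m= 5*m^2 - 50*m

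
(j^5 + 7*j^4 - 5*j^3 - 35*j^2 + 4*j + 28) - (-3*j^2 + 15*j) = j^5 + 7*j^4 - 5*j^3 - 32*j^2 - 11*j + 28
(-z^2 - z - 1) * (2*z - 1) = -2*z^3 - z^2 - z + 1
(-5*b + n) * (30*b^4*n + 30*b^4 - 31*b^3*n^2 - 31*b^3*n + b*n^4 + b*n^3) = -150*b^5*n - 150*b^5 + 185*b^4*n^2 + 185*b^4*n - 31*b^3*n^3 - 31*b^3*n^2 - 5*b^2*n^4 - 5*b^2*n^3 + b*n^5 + b*n^4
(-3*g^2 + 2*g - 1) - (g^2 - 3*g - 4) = -4*g^2 + 5*g + 3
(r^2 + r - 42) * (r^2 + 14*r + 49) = r^4 + 15*r^3 + 21*r^2 - 539*r - 2058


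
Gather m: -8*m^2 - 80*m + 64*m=-8*m^2 - 16*m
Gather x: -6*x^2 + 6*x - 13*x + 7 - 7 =-6*x^2 - 7*x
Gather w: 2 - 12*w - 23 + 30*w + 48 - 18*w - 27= 0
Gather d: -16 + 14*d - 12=14*d - 28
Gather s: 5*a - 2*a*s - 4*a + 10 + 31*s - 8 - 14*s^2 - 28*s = a - 14*s^2 + s*(3 - 2*a) + 2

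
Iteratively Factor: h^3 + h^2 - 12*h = (h - 3)*(h^2 + 4*h) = h*(h - 3)*(h + 4)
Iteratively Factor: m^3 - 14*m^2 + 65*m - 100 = (m - 5)*(m^2 - 9*m + 20) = (m - 5)*(m - 4)*(m - 5)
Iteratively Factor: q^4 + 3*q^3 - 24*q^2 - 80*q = (q - 5)*(q^3 + 8*q^2 + 16*q) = q*(q - 5)*(q^2 + 8*q + 16) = q*(q - 5)*(q + 4)*(q + 4)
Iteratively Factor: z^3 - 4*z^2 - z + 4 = (z - 1)*(z^2 - 3*z - 4) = (z - 1)*(z + 1)*(z - 4)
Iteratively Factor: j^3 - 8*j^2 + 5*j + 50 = (j - 5)*(j^2 - 3*j - 10) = (j - 5)*(j + 2)*(j - 5)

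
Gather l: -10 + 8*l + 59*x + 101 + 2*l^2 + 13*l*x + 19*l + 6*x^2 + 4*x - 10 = 2*l^2 + l*(13*x + 27) + 6*x^2 + 63*x + 81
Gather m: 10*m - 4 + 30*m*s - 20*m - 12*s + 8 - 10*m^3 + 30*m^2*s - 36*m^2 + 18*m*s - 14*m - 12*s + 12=-10*m^3 + m^2*(30*s - 36) + m*(48*s - 24) - 24*s + 16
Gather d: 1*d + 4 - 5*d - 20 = -4*d - 16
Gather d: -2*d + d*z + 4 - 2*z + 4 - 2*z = d*(z - 2) - 4*z + 8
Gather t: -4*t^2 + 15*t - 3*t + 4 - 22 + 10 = -4*t^2 + 12*t - 8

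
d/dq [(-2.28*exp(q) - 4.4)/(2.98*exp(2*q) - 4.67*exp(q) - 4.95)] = (6.7944*exp(2*q) + 26.224*exp(q) - 9.262)*exp(q)/(8.8804*exp(4*q) - 27.8332*exp(3*q) - 7.6931*exp(2*q) + 46.233*exp(q) + 24.5025)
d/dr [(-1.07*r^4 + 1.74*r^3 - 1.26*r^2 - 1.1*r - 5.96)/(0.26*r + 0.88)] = (-0.8346*r^4 - 2.8616*r^3 + 4.266*r^2 - 2.2176*r + 0.5816)/(0.0676*r^2 + 0.4576*r + 0.7744)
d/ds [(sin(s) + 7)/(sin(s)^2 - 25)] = (-14*sin(s) + cos(s)^2 - 26)*cos(s)/(sin(s)^2 - 25)^2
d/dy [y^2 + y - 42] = 2*y + 1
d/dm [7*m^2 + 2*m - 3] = 14*m + 2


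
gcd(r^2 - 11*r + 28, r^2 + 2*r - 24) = r - 4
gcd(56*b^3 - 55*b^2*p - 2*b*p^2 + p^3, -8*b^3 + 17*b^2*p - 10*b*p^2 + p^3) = 8*b^2 - 9*b*p + p^2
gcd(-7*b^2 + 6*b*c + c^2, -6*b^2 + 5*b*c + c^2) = b - c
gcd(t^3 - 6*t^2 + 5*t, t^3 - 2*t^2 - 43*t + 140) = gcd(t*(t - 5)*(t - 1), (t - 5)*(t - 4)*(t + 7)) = t - 5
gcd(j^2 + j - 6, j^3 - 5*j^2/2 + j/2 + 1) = j - 2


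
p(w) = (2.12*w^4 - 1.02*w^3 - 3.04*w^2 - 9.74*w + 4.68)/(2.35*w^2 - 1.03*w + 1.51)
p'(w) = (1.03 - 4.7*w)*(2.12*w^4 - 1.02*w^3 - 3.04*w^2 - 9.74*w + 4.68)/(2.35*w^2 - 1.03*w + 1.51)^2 + (8.48*w^3 - 3.06*w^2 - 6.08*w - 9.74)/(2.35*w^2 - 1.03*w + 1.51)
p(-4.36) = 16.58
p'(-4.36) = -7.65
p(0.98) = -2.46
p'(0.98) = -0.67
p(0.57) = -1.08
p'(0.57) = -6.43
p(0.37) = 0.45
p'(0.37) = -8.48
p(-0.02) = 3.18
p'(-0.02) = -3.95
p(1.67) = -1.31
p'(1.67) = 3.16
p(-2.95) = 7.75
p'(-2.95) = -4.83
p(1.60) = -1.53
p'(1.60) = 2.95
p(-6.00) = 31.66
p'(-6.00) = -10.72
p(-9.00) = 72.09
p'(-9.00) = -16.21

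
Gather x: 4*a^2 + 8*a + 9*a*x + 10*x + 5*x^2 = 4*a^2 + 8*a + 5*x^2 + x*(9*a + 10)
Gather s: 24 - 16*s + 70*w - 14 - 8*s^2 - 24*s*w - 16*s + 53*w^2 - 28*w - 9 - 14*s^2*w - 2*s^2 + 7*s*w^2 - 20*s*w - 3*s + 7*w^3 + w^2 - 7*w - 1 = s^2*(-14*w - 10) + s*(7*w^2 - 44*w - 35) + 7*w^3 + 54*w^2 + 35*w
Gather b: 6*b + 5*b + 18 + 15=11*b + 33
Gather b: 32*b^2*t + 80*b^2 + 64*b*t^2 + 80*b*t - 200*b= b^2*(32*t + 80) + b*(64*t^2 + 80*t - 200)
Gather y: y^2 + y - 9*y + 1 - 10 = y^2 - 8*y - 9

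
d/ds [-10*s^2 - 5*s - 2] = -20*s - 5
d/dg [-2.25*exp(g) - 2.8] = -2.25*exp(g)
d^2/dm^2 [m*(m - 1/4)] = 2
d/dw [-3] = 0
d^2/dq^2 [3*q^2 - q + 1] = 6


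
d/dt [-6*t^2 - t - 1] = -12*t - 1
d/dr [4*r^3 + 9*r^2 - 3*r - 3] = 12*r^2 + 18*r - 3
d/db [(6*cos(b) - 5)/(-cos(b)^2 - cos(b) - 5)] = (6*sin(b)^2 + 10*cos(b) + 29)*sin(b)/(cos(b)^2 + cos(b) + 5)^2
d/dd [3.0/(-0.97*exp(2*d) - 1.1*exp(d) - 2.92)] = (5.82*exp(d) + 3.3)*exp(d)/(0.97*exp(2*d) + 1.1*exp(d) + 2.92)^2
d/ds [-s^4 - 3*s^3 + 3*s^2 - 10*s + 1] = -4*s^3 - 9*s^2 + 6*s - 10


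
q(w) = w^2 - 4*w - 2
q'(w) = 2*w - 4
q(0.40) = -3.44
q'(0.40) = -3.20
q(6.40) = 13.36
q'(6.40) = 8.80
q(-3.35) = 22.62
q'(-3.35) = -10.70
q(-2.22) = 11.81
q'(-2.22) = -8.44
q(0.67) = -4.23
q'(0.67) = -2.66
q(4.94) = 2.64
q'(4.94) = 5.88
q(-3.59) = 25.25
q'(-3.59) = -11.18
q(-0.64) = 0.97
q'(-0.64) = -5.28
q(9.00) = 43.00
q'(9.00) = 14.00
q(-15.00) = 283.00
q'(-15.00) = -34.00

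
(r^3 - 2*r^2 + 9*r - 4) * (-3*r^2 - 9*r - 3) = -3*r^5 - 3*r^4 - 12*r^3 - 63*r^2 + 9*r + 12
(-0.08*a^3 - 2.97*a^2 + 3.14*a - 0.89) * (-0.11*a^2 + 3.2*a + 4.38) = 0.0088*a^5 + 0.0707*a^4 - 10.1998*a^3 - 2.8627*a^2 + 10.9052*a - 3.8982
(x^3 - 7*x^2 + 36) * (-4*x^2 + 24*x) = -4*x^5 + 52*x^4 - 168*x^3 - 144*x^2 + 864*x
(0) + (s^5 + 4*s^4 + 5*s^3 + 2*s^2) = s^5 + 4*s^4 + 5*s^3 + 2*s^2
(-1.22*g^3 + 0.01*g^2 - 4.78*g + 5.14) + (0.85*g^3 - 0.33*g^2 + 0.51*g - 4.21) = -0.37*g^3 - 0.32*g^2 - 4.27*g + 0.93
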